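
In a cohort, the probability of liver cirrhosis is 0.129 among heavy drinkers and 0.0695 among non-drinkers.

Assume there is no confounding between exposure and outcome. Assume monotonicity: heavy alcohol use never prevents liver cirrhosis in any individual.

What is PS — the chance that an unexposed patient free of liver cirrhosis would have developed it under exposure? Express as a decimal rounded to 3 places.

Let p₁ = 0.129, p₀ = 0.0695.
Under exogeneity and monotonicity, PS = (p₁ − p₀) / (1 − p₀).
PS = (0.129 − 0.0695) / (1 − 0.0695) = 0.0595 / 0.9305 ≈ 0.0639

PS ≈ 0.064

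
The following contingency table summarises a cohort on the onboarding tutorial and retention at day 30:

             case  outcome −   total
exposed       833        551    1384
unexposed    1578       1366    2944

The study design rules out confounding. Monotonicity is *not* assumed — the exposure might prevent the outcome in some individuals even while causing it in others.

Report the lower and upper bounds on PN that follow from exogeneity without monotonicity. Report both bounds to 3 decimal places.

p₁ = P(outcome | exposed) = 833/1384 = 0.60188
p₀ = P(outcome | unexposed) = 1578/2944 = 0.53601
Under exogeneity alone the bounds on PN are max{0,(p₁−p₀)/p₁} ≤ PN ≤ min{1,(1−p₀)/p₁}.
  lower = (p₁ − p₀)/p₁ = 0.065873 / 0.60188 ≈ 0.1094
  upper = min{1, (1 − p₀)/p₁} = 0.46399 / 0.60188 ≈ 0.7709

0.109 ≤ PN ≤ 0.771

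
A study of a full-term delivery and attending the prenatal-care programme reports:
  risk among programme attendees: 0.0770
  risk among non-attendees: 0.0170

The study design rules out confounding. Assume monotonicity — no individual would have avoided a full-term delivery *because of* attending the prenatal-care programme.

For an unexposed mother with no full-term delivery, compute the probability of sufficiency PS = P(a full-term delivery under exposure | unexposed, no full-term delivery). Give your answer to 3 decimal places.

PS ≈ 0.061

Let p₁ = 0.077, p₀ = 0.017.
Under exogeneity and monotonicity, PS = (p₁ − p₀) / (1 − p₀).
PS = (0.077 − 0.017) / (1 − 0.017) = 0.06 / 0.983 ≈ 0.0610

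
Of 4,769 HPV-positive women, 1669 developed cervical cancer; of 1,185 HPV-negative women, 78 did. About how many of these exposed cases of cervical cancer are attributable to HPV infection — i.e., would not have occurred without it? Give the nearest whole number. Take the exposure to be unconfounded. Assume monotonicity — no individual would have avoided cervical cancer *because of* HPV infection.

about 1355 cases

p₁ = P(outcome | exposed) = 1669/4769 = 0.34997
p₀ = P(outcome | unexposed) = 78/1185 = 0.065823
PN = (p₁ − p₀)/p₁ = (0.34997 − 0.065823) / 0.34997 ≈ 0.81192.
Attributable cases ≈ PN × (exposed cases) = 0.81192 × 1669 ≈ 1355.09.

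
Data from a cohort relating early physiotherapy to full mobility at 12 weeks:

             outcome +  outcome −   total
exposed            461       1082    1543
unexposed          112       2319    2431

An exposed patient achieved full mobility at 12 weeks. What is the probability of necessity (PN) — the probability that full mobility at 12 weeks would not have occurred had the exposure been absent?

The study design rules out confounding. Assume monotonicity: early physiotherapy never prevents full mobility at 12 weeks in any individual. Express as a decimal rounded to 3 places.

p₁ = P(outcome | exposed) = 461/1543 = 0.29877
p₀ = P(outcome | unexposed) = 112/2431 = 0.046072
Under exogeneity and monotonicity, PN = (p₁ − p₀)/p₁.
PN = (0.29877 − 0.046072) / 0.29877 ≈ 0.8458

PN ≈ 0.846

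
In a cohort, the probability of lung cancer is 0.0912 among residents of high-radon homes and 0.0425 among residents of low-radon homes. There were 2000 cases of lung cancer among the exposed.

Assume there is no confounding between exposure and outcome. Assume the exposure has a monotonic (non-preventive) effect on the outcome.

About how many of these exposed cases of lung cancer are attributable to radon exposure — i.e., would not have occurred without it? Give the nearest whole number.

Let p₁ = 0.0912, p₀ = 0.0425.
PN = (p₁ − p₀)/p₁ = (0.0912 − 0.0425) / 0.0912 ≈ 0.53399.
Attributable cases ≈ PN × (exposed cases) = 0.53399 × 2000 ≈ 1067.98.

about 1068 cases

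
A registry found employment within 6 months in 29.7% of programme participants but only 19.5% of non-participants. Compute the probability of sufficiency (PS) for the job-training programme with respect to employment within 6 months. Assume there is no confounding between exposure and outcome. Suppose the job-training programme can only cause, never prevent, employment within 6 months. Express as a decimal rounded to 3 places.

p₁ = 0.297, p₀ = 0.195.
Under exogeneity and monotonicity, PS = (p₁ − p₀) / (1 − p₀).
PS = (0.297 − 0.195) / (1 − 0.195) = 0.102 / 0.805 ≈ 0.1267

PS ≈ 0.127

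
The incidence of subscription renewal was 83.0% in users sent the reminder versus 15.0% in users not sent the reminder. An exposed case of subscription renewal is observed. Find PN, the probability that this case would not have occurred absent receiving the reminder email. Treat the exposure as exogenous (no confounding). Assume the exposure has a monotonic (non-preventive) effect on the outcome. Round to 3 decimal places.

p₁ = 0.83, p₀ = 0.15.
Under exogeneity and monotonicity, PN = (p₁ − p₀) / p₁.
PN = (0.83 − 0.15) / 0.83 = 0.68 / 0.83 ≈ 0.8193

PN ≈ 0.819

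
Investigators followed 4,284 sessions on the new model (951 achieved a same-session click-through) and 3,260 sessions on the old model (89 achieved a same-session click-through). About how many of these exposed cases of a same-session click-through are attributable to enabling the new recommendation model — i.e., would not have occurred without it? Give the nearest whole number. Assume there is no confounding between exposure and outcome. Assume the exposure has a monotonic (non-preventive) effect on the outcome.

p₁ = P(outcome | exposed) = 951/4284 = 0.22199
p₀ = P(outcome | unexposed) = 89/3260 = 0.027301
PN = (p₁ − p₀)/p₁ = (0.22199 − 0.027301) / 0.22199 ≈ 0.87702.
Attributable cases ≈ PN × (exposed cases) = 0.87702 × 951 ≈ 834.04.

about 834 cases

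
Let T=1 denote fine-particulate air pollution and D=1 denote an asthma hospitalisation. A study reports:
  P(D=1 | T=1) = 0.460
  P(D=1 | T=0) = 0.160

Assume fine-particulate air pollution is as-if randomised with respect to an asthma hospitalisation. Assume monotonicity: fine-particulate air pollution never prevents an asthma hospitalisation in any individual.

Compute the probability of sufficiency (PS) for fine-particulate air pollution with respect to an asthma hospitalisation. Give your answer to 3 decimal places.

PS ≈ 0.357

Let p₁ = 0.46, p₀ = 0.16.
Under exogeneity and monotonicity, PS = (p₁ − p₀) / (1 − p₀).
PS = (0.46 − 0.16) / (1 − 0.16) = 0.3 / 0.84 ≈ 0.3571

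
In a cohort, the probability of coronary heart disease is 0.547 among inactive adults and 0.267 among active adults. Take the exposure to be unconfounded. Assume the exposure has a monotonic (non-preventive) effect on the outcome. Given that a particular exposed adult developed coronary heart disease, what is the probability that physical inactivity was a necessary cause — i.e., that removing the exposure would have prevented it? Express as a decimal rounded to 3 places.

PN ≈ 0.512

Let p₁ = 0.547, p₀ = 0.267.
Under exogeneity and monotonicity, PN = (p₁ − p₀) / p₁.
PN = (0.547 − 0.267) / 0.547 = 0.28 / 0.547 ≈ 0.5119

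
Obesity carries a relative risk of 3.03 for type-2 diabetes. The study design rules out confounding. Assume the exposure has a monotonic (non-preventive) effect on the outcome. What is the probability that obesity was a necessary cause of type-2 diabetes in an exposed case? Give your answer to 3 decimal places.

PN ≈ 0.670

Under exogeneity and monotonicity, PN = (RR − 1) / RR = 1 − 1/RR.
PN = (3.03 − 1) / 3.03 = 2.03 / 3.03 ≈ 0.6700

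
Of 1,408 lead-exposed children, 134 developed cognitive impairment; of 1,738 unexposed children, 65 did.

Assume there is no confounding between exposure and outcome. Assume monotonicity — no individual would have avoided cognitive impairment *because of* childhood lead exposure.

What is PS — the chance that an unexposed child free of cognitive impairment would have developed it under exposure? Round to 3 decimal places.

PS ≈ 0.060

p₁ = P(outcome | exposed) = 134/1408 = 0.09517
p₀ = P(outcome | unexposed) = 65/1738 = 0.037399
Under exogeneity and monotonicity, PS = (p₁ − p₀) / (1 − p₀).
PS = (0.09517 − 0.037399) / (1 − 0.037399) = 0.057771 / 0.9626 ≈ 0.0600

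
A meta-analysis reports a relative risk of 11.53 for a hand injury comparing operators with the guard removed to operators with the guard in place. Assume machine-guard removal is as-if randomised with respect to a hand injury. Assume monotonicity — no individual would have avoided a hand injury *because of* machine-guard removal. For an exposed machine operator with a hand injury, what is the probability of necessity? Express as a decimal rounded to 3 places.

PN ≈ 0.913

Under exogeneity and monotonicity, PN = (RR − 1) / RR = 1 − 1/RR.
PN = (11.53 − 1) / 11.53 = 10.53 / 11.53 ≈ 0.9133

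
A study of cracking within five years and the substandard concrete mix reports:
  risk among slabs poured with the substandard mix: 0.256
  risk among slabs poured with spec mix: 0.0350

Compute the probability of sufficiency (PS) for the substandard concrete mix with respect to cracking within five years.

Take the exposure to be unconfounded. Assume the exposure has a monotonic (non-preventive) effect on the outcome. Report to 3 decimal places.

PS ≈ 0.229

Let p₁ = 0.256, p₀ = 0.035.
Under exogeneity and monotonicity, PS = (p₁ − p₀) / (1 − p₀).
PS = (0.256 − 0.035) / (1 − 0.035) = 0.221 / 0.965 ≈ 0.2290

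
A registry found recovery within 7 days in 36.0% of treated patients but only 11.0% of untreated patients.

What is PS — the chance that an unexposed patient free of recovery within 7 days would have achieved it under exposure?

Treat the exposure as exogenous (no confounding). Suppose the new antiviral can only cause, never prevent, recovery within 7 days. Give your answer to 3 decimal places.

p₁ = 0.36, p₀ = 0.11.
Under exogeneity and monotonicity, PS = (p₁ − p₀) / (1 − p₀).
PS = (0.36 − 0.11) / (1 − 0.11) = 0.25 / 0.89 ≈ 0.2809

PS ≈ 0.281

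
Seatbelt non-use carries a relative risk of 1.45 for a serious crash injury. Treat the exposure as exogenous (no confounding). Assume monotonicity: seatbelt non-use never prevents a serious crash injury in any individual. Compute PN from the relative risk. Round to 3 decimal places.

PN ≈ 0.310

Under exogeneity and monotonicity, PN = (RR − 1) / RR = 1 − 1/RR.
PN = (1.45 − 1) / 1.45 = 0.45 / 1.45 ≈ 0.3103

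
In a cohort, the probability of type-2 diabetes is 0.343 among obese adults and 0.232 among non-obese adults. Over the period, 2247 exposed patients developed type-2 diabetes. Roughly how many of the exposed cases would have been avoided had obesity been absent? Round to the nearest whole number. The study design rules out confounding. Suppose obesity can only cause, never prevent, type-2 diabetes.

Let p₁ = 0.343, p₀ = 0.232.
PN = (p₁ − p₀)/p₁ = (0.343 − 0.232) / 0.343 ≈ 0.32362.
Attributable cases ≈ PN × (exposed cases) = 0.32362 × 2247 ≈ 727.16.

about 727 cases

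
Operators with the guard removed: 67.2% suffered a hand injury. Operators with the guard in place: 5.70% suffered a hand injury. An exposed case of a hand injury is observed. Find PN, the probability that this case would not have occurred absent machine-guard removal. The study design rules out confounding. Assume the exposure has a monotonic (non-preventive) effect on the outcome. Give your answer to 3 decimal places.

p₁ = 0.672, p₀ = 0.057.
Under exogeneity and monotonicity, PN = (p₁ − p₀) / p₁.
PN = (0.672 − 0.057) / 0.672 = 0.615 / 0.672 ≈ 0.9152

PN ≈ 0.915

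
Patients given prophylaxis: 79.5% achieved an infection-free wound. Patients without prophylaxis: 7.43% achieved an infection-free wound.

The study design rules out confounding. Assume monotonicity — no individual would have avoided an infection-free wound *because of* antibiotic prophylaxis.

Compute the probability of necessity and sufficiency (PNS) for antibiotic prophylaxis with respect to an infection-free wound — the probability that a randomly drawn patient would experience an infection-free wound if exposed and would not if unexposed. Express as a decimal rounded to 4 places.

PNS ≈ 0.7207

p₁ = 0.795, p₀ = 0.0743.
Under exogeneity and monotonicity, PNS = p₁ − p₀.
PNS = 0.795 − 0.0743 = 0.7207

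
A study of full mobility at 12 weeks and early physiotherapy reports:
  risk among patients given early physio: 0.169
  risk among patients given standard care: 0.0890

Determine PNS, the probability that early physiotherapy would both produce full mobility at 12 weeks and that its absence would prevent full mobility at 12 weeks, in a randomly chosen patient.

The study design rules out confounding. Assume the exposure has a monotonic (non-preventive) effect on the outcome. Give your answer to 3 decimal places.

PNS ≈ 0.080

Let p₁ = 0.169, p₀ = 0.089.
Under exogeneity and monotonicity, PNS = p₁ − p₀.
PNS = 0.169 − 0.089 = 0.08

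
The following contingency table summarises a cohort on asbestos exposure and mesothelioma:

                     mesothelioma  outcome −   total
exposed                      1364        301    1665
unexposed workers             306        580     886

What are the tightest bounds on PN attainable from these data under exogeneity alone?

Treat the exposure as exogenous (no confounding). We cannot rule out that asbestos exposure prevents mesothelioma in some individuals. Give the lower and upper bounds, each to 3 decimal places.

p₁ = P(outcome | exposed) = 1364/1665 = 0.81922
p₀ = P(outcome | unexposed) = 306/886 = 0.34537
Under exogeneity alone the bounds on PN are max{0,(p₁−p₀)/p₁} ≤ PN ≤ min{1,(1−p₀)/p₁}.
  lower = (p₁ − p₀)/p₁ = 0.47385 / 0.81922 ≈ 0.5784
  upper = min{1, (1 − p₀)/p₁} = 0.65463 / 0.81922 ≈ 0.7991

0.578 ≤ PN ≤ 0.799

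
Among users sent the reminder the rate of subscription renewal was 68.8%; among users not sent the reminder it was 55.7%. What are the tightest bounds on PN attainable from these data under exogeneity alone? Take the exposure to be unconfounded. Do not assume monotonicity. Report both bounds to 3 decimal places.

p₁ = 0.688, p₀ = 0.557.
Under exogeneity alone the bounds on PN are max{0,(p₁−p₀)/p₁} ≤ PN ≤ min{1,(1−p₀)/p₁}.
  lower = (p₁ − p₀)/p₁ = 0.131 / 0.688 ≈ 0.1904
  upper = min{1, (1 − p₀)/p₁} = 0.443 / 0.688 ≈ 0.6439

0.190 ≤ PN ≤ 0.644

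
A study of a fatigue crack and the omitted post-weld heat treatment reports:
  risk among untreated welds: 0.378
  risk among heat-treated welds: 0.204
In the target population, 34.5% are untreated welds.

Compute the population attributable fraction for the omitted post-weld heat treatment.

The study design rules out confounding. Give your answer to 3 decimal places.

Let p₁ = 0.378, p₀ = 0.204.
Overall risk P(Y=1) = π·p₁ + (1−π)·p₀ = 0.345×0.378 + 0.655×0.204 = 0.26403.
Under exogeneity, PAF = [P(Y=1) − p₀] / P(Y=1).
PAF = (0.26403 − 0.204) / 0.26403 ≈ 0.2274

PAF ≈ 0.227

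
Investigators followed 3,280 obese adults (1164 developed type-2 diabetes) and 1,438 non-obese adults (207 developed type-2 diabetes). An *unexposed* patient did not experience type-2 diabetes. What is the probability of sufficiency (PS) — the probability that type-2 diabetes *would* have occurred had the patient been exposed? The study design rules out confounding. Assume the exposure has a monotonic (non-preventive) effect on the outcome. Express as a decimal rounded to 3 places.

PS ≈ 0.246

p₁ = P(outcome | exposed) = 1164/3280 = 0.35488
p₀ = P(outcome | unexposed) = 207/1438 = 0.14395
Under exogeneity and monotonicity, PS = (p₁ − p₀) / (1 − p₀).
PS = (0.35488 − 0.14395) / (1 − 0.14395) = 0.21093 / 0.85605 ≈ 0.2464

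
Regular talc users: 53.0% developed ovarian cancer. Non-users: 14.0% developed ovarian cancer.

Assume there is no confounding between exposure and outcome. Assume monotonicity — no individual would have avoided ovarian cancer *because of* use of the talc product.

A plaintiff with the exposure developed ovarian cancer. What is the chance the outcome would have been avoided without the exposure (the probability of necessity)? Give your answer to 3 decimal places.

PN ≈ 0.736

p₁ = 0.53, p₀ = 0.14.
Under exogeneity and monotonicity, PN = (p₁ − p₀) / p₁.
PN = (0.53 − 0.14) / 0.53 = 0.39 / 0.53 ≈ 0.7358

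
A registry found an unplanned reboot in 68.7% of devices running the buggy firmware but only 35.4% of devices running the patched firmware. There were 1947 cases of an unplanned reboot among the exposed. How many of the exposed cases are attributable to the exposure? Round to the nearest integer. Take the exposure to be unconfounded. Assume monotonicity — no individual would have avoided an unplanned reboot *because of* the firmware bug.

p₁ = 0.687, p₀ = 0.354.
PN = (p₁ − p₀)/p₁ = (0.687 − 0.354) / 0.687 ≈ 0.48472.
Attributable cases ≈ PN × (exposed cases) = 0.48472 × 1947 ≈ 943.74.

about 944 cases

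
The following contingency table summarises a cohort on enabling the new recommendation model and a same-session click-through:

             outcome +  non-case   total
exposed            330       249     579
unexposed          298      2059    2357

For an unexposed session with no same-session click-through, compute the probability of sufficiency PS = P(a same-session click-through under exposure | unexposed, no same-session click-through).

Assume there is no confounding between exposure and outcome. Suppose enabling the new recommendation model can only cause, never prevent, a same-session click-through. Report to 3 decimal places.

p₁ = P(outcome | exposed) = 330/579 = 0.56995
p₀ = P(outcome | unexposed) = 298/2357 = 0.12643
Under exogeneity and monotonicity, PS = (p₁ − p₀)/(1 − p₀).
PS = (0.56995 − 0.12643) / 0.87357 ≈ 0.5077

PS ≈ 0.508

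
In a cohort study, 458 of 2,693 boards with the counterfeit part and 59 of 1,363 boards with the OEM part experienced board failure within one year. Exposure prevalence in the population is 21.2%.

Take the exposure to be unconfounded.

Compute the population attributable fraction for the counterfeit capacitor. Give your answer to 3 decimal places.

PAF ≈ 0.383

p₁ = P(outcome | exposed) = 458/2693 = 0.17007
p₀ = P(outcome | unexposed) = 59/1363 = 0.043287
Overall risk P(Y=1) = π·p₁ + (1−π)·p₀ = 0.212×0.17007 + 0.788×0.043287 = 0.070165.
Under exogeneity, PAF = [P(Y=1) − p₀] / P(Y=1).
PAF = (0.070165 − 0.043287) / 0.070165 ≈ 0.3831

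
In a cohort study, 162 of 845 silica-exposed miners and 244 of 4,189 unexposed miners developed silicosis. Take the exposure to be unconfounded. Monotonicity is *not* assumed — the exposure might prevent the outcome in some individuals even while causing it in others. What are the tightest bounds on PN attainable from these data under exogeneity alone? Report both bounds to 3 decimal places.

p₁ = P(outcome | exposed) = 162/845 = 0.19172
p₀ = P(outcome | unexposed) = 244/4189 = 0.058248
Under exogeneity alone the bounds on PN are max{0,(p₁−p₀)/p₁} ≤ PN ≤ min{1,(1−p₀)/p₁}.
  lower = (p₁ − p₀)/p₁ = 0.13347 / 0.19172 ≈ 0.6962
  upper = min{1, (1 − p₀)/p₁} = 0.94175 / 0.19172 ≈ 4.9122 → capped at 1

0.696 ≤ PN ≤ 1.000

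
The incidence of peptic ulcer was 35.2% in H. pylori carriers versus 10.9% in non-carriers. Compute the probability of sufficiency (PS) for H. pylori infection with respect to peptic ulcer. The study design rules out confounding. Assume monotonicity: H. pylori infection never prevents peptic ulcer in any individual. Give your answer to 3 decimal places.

p₁ = 0.352, p₀ = 0.109.
Under exogeneity and monotonicity, PS = (p₁ − p₀) / (1 − p₀).
PS = (0.352 − 0.109) / (1 − 0.109) = 0.243 / 0.891 ≈ 0.2727

PS ≈ 0.273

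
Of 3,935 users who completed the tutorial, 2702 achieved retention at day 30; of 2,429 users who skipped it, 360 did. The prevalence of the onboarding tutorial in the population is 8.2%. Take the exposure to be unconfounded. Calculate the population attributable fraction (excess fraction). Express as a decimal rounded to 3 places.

p₁ = P(outcome | exposed) = 2702/3935 = 0.68666
p₀ = P(outcome | unexposed) = 360/2429 = 0.14821
Overall risk P(Y=1) = π·p₁ + (1−π)·p₀ = 0.082×0.68666 + 0.918×0.14821 = 0.19236.
Under exogeneity, PAF = [P(Y=1) − p₀] / P(Y=1).
PAF = (0.19236 − 0.14821) / 0.19236 ≈ 0.2295

PAF ≈ 0.230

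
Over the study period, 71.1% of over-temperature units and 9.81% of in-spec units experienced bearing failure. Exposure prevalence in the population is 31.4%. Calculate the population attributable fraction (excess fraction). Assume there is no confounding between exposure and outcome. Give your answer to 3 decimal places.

PAF ≈ 0.662

p₁ = 0.711, p₀ = 0.0981.
Overall risk P(Y=1) = π·p₁ + (1−π)·p₀ = 0.314×0.711 + 0.686×0.0981 = 0.29055.
Under exogeneity, PAF = [P(Y=1) − p₀] / P(Y=1).
PAF = (0.29055 − 0.0981) / 0.29055 ≈ 0.6624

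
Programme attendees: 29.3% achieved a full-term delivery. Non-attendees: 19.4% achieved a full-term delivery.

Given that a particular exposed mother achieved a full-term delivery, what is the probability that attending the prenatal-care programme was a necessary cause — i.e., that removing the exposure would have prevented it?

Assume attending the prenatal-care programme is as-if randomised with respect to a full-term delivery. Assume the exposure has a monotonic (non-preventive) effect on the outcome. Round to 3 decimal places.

PN ≈ 0.338

p₁ = 0.293, p₀ = 0.194.
Under exogeneity and monotonicity, PN = (p₁ − p₀) / p₁.
PN = (0.293 − 0.194) / 0.293 = 0.099 / 0.293 ≈ 0.3379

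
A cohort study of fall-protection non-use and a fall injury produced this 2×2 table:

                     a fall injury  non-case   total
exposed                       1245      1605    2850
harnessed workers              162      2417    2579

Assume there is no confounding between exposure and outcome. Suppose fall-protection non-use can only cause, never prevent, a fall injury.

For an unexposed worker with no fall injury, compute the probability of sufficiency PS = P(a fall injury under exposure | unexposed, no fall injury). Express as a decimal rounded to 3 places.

p₁ = P(outcome | exposed) = 1245/2850 = 0.43684
p₀ = P(outcome | unexposed) = 162/2579 = 0.062815
Under exogeneity and monotonicity, PS = (p₁ − p₀) / (1 − p₀).
PS = (0.43684 − 0.062815) / (1 − 0.062815) = 0.37403 / 0.93718 ≈ 0.3991

PS ≈ 0.399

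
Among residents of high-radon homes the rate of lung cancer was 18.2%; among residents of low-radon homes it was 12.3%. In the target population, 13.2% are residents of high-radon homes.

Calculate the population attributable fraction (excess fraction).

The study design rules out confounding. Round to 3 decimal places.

PAF ≈ 0.060

p₁ = 0.182, p₀ = 0.123.
Overall risk P(Y=1) = π·p₁ + (1−π)·p₀ = 0.132×0.182 + 0.868×0.123 = 0.13079.
Under exogeneity, PAF = [P(Y=1) − p₀] / P(Y=1).
PAF = (0.13079 − 0.123) / 0.13079 ≈ 0.0595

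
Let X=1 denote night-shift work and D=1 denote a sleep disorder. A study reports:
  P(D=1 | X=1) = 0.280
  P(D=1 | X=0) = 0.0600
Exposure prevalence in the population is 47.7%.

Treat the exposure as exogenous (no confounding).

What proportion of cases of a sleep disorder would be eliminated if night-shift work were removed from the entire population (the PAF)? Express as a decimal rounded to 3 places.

Let p₁ = 0.28, p₀ = 0.06.
Overall risk P(Y=1) = π·p₁ + (1−π)·p₀ = 0.477×0.28 + 0.523×0.06 = 0.16494.
Under exogeneity, PAF = [P(Y=1) − p₀] / P(Y=1).
PAF = (0.16494 − 0.06) / 0.16494 ≈ 0.6362

PAF ≈ 0.636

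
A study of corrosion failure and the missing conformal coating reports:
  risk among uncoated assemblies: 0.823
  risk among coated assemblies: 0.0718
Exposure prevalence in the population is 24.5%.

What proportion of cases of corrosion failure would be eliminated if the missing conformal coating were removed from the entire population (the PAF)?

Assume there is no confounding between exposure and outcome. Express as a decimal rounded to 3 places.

Let p₁ = 0.823, p₀ = 0.0718.
Overall risk P(Y=1) = π·p₁ + (1−π)·p₀ = 0.245×0.823 + 0.755×0.0718 = 0.25584.
Under exogeneity, PAF = [P(Y=1) − p₀] / P(Y=1).
PAF = (0.25584 − 0.0718) / 0.25584 ≈ 0.7194

PAF ≈ 0.719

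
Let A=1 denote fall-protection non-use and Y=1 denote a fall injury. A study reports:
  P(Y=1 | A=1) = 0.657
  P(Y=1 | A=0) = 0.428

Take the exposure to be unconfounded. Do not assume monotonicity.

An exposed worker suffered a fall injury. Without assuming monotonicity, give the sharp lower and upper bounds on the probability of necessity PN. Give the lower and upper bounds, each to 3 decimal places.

Let p₁ = 0.657, p₀ = 0.428.
Under exogeneity alone the bounds on PN are max{0,(p₁−p₀)/p₁} ≤ PN ≤ min{1,(1−p₀)/p₁}.
  lower = (p₁ − p₀)/p₁ = 0.229 / 0.657 ≈ 0.3486
  upper = min{1, (1 − p₀)/p₁} = 0.572 / 0.657 ≈ 0.8706

0.349 ≤ PN ≤ 0.871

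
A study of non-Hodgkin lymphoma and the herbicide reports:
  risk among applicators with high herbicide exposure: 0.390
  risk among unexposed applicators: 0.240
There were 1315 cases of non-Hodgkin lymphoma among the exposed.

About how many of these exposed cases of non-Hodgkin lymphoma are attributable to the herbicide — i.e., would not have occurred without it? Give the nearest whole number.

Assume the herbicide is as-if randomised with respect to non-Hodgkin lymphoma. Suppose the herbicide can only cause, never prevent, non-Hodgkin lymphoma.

Let p₁ = 0.39, p₀ = 0.24.
PN = (p₁ − p₀)/p₁ = (0.39 − 0.24) / 0.39 ≈ 0.38462.
Attributable cases ≈ PN × (exposed cases) = 0.38462 × 1315 ≈ 505.77.

about 506 cases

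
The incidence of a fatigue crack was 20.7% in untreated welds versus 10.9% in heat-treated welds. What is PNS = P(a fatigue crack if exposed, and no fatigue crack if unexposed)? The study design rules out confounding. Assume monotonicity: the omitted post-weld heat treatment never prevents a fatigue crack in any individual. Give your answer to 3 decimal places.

p₁ = 0.207, p₀ = 0.109.
Under exogeneity and monotonicity, PNS = p₁ − p₀.
PNS = 0.207 − 0.109 = 0.098

PNS ≈ 0.098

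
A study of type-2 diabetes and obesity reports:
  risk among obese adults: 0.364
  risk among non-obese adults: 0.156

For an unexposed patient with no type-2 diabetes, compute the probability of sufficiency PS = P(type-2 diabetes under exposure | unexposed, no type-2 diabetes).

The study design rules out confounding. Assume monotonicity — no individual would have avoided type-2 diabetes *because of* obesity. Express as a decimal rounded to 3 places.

PS ≈ 0.246

Let p₁ = 0.364, p₀ = 0.156.
Under exogeneity and monotonicity, PS = (p₁ − p₀) / (1 − p₀).
PS = (0.364 − 0.156) / (1 − 0.156) = 0.208 / 0.844 ≈ 0.2464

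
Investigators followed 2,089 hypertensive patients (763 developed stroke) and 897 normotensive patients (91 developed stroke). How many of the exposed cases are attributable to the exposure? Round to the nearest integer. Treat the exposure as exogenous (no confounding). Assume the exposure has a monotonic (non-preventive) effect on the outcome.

about 551 cases

p₁ = P(outcome | exposed) = 763/2089 = 0.36525
p₀ = P(outcome | unexposed) = 91/897 = 0.10145
PN = (p₁ − p₀)/p₁ = (0.36525 − 0.10145) / 0.36525 ≈ 0.72224.
Attributable cases ≈ PN × (exposed cases) = 0.72224 × 763 ≈ 551.07.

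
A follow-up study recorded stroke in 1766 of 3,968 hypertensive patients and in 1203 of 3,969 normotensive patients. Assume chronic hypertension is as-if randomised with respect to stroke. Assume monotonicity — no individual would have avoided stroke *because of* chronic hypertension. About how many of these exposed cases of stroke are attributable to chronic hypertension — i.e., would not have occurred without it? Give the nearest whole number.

about 563 cases

p₁ = P(outcome | exposed) = 1766/3968 = 0.44506
p₀ = P(outcome | unexposed) = 1203/3969 = 0.3031
PN = (p₁ − p₀)/p₁ = (0.44506 − 0.3031) / 0.44506 ≈ 0.31897.
Attributable cases ≈ PN × (exposed cases) = 0.31897 × 1766 ≈ 563.30.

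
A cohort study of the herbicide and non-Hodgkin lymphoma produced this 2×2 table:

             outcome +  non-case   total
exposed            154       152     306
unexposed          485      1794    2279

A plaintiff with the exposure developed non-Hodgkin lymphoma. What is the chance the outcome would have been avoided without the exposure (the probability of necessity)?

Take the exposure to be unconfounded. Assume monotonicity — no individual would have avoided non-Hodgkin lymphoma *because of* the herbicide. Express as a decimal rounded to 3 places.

PN ≈ 0.577

p₁ = P(outcome | exposed) = 154/306 = 0.50327
p₀ = P(outcome | unexposed) = 485/2279 = 0.21281
Under exogeneity and monotonicity, PN = (p₁ − p₀)/p₁.
PN = (0.50327 − 0.21281) / 0.50327 ≈ 0.5771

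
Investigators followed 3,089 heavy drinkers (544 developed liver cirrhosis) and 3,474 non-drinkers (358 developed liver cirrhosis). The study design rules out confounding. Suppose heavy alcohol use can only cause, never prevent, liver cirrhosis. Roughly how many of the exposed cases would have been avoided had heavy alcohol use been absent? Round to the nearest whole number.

about 226 cases

p₁ = P(outcome | exposed) = 544/3089 = 0.17611
p₀ = P(outcome | unexposed) = 358/3474 = 0.10305
PN = (p₁ − p₀)/p₁ = (0.17611 − 0.10305) / 0.17611 ≈ 0.41484.
Attributable cases ≈ PN × (exposed cases) = 0.41484 × 544 ≈ 225.67.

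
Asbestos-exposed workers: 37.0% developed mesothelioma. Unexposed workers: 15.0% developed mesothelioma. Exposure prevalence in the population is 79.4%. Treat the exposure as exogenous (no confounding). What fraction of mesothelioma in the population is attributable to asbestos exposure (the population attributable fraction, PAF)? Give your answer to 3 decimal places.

PAF ≈ 0.538

p₁ = 0.37, p₀ = 0.15.
Overall risk P(Y=1) = π·p₁ + (1−π)·p₀ = 0.794×0.37 + 0.206×0.15 = 0.32468.
Under exogeneity, PAF = [P(Y=1) − p₀] / P(Y=1).
PAF = (0.32468 − 0.15) / 0.32468 ≈ 0.5380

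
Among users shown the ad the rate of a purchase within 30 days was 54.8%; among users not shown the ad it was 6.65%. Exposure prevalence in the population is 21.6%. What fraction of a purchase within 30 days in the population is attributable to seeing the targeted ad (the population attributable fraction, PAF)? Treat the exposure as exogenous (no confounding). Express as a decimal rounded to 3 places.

PAF ≈ 0.610

p₁ = 0.548, p₀ = 0.0665.
Overall risk P(Y=1) = π·p₁ + (1−π)·p₀ = 0.216×0.548 + 0.784×0.0665 = 0.1705.
Under exogeneity, PAF = [P(Y=1) − p₀] / P(Y=1).
PAF = (0.1705 − 0.0665) / 0.1705 ≈ 0.6100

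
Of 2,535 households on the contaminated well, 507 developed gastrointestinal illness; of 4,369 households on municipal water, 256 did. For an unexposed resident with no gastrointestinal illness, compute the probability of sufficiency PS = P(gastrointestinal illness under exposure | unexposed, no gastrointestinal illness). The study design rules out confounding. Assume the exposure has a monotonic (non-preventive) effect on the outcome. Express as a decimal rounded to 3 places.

PS ≈ 0.150

p₁ = P(outcome | exposed) = 507/2535 = 0.2
p₀ = P(outcome | unexposed) = 256/4369 = 0.058595
Under exogeneity and monotonicity, PS = (p₁ − p₀) / (1 − p₀).
PS = (0.2 − 0.058595) / (1 − 0.058595) = 0.14141 / 0.94141 ≈ 0.1502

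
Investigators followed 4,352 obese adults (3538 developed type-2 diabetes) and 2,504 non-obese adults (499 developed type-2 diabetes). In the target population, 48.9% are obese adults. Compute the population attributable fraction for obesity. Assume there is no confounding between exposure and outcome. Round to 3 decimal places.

p₁ = P(outcome | exposed) = 3538/4352 = 0.81296
p₀ = P(outcome | unexposed) = 499/2504 = 0.19928
Overall risk P(Y=1) = π·p₁ + (1−π)·p₀ = 0.489×0.81296 + 0.511×0.19928 = 0.49937.
Under exogeneity, PAF = [P(Y=1) − p₀] / P(Y=1).
PAF = (0.49937 − 0.19928) / 0.49937 ≈ 0.6009

PAF ≈ 0.601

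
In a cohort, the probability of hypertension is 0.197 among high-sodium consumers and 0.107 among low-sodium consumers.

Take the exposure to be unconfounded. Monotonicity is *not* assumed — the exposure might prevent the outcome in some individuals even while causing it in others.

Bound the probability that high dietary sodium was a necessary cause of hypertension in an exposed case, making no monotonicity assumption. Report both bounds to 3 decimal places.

Let p₁ = 0.197, p₀ = 0.107.
Under exogeneity alone the bounds on PN are max{0,(p₁−p₀)/p₁} ≤ PN ≤ min{1,(1−p₀)/p₁}.
  lower = (p₁ − p₀)/p₁ = 0.09 / 0.197 ≈ 0.4569
  upper = min{1, (1 − p₀)/p₁} = 0.893 / 0.197 ≈ 4.5330 → capped at 1

0.457 ≤ PN ≤ 1.000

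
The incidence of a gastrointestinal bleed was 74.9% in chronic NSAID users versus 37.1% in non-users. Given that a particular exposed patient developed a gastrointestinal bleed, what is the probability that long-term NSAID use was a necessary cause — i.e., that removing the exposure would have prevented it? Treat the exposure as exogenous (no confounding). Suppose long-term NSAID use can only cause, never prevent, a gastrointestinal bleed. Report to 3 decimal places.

PN ≈ 0.505

p₁ = 0.749, p₀ = 0.371.
Under exogeneity and monotonicity, PN = (p₁ − p₀) / p₁.
PN = (0.749 − 0.371) / 0.749 = 0.378 / 0.749 ≈ 0.5047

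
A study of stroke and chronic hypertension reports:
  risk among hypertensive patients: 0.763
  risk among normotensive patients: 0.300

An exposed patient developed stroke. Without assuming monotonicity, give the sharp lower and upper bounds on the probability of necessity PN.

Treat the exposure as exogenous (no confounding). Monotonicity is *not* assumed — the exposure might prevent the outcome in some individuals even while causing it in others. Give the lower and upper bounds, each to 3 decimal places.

0.607 ≤ PN ≤ 0.917

Let p₁ = 0.763, p₀ = 0.3.
Under exogeneity alone the bounds on PN are max{0,(p₁−p₀)/p₁} ≤ PN ≤ min{1,(1−p₀)/p₁}.
  lower = (p₁ − p₀)/p₁ = 0.463 / 0.763 ≈ 0.6068
  upper = min{1, (1 − p₀)/p₁} = 0.7 / 0.763 ≈ 0.9174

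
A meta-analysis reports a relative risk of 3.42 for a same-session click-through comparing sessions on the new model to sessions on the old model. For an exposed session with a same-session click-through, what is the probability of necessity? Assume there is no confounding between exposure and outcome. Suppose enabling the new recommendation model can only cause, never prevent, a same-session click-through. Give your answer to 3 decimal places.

PN ≈ 0.708

Under exogeneity and monotonicity, PN = (RR − 1) / RR = 1 − 1/RR.
PN = (3.42 − 1) / 3.42 = 2.42 / 3.42 ≈ 0.7076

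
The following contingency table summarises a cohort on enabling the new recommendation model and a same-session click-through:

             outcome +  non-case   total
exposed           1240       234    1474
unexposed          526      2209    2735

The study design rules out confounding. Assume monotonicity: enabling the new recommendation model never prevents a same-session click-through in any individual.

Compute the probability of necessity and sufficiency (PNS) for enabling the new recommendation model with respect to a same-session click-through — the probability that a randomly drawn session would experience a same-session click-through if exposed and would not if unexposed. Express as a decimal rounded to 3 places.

p₁ = P(outcome | exposed) = 1240/1474 = 0.84125
p₀ = P(outcome | unexposed) = 526/2735 = 0.19232
Under exogeneity and monotonicity, PNS = p₁ − p₀.
PNS = 0.84125 − 0.19232 = 0.64893

PNS ≈ 0.649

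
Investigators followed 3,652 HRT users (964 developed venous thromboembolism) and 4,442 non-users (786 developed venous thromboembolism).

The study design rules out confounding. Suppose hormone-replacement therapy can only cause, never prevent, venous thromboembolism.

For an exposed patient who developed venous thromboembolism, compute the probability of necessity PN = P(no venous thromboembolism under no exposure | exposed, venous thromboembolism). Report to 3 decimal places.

p₁ = P(outcome | exposed) = 964/3652 = 0.26396
p₀ = P(outcome | unexposed) = 786/4442 = 0.17695
Under exogeneity and monotonicity, PN = (p₁ − p₀) / p₁.
PN = (0.26396 − 0.17695) / 0.26396 = 0.087018 / 0.26396 ≈ 0.3297

PN ≈ 0.330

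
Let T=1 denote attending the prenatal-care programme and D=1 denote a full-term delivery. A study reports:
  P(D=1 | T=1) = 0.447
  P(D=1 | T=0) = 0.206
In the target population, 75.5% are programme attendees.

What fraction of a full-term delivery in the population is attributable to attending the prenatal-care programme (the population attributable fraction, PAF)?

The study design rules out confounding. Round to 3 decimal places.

PAF ≈ 0.469

Let p₁ = 0.447, p₀ = 0.206.
Overall risk P(Y=1) = π·p₁ + (1−π)·p₀ = 0.755×0.447 + 0.245×0.206 = 0.38796.
Under exogeneity, PAF = [P(Y=1) − p₀] / P(Y=1).
PAF = (0.38796 − 0.206) / 0.38796 ≈ 0.4690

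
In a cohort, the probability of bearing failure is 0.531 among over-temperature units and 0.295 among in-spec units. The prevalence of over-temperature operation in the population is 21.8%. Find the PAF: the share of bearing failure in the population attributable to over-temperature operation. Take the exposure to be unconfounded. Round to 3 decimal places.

PAF ≈ 0.149

Let p₁ = 0.531, p₀ = 0.295.
Overall risk P(Y=1) = π·p₁ + (1−π)·p₀ = 0.218×0.531 + 0.782×0.295 = 0.34645.
Under exogeneity, PAF = [P(Y=1) − p₀] / P(Y=1).
PAF = (0.34645 − 0.295) / 0.34645 ≈ 0.1485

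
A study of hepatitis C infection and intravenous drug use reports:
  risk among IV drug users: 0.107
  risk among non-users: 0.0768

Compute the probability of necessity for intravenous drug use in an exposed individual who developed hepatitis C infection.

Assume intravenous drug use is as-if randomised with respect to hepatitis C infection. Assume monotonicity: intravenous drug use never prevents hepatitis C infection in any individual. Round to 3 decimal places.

PN ≈ 0.282

Let p₁ = 0.107, p₀ = 0.0768.
Under exogeneity and monotonicity, PN = (p₁ − p₀) / p₁.
PN = (0.107 − 0.0768) / 0.107 = 0.0302 / 0.107 ≈ 0.2822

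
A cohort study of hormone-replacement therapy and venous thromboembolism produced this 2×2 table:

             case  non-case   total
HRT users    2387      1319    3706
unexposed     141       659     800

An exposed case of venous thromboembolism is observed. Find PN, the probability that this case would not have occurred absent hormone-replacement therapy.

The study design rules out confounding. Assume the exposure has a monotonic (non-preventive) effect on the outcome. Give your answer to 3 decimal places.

p₁ = P(outcome | exposed) = 2387/3706 = 0.64409
p₀ = P(outcome | unexposed) = 141/800 = 0.17625
Under exogeneity and monotonicity, PN = (p₁ − p₀) / p₁.
PN = (0.64409 − 0.17625) / 0.64409 = 0.46784 / 0.64409 ≈ 0.7264

PN ≈ 0.726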